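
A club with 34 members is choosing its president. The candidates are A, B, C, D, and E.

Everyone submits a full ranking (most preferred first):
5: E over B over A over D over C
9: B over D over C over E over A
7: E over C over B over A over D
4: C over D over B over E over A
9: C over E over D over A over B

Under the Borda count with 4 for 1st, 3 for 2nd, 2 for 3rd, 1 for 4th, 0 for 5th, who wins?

A: 5×2 + 9×0 + 7×1 + 4×0 + 9×1 = 26
B: 5×3 + 9×4 + 7×2 + 4×2 + 9×0 = 73
C: 5×0 + 9×2 + 7×3 + 4×4 + 9×4 = 91
D: 5×1 + 9×3 + 7×0 + 4×3 + 9×2 = 62
E: 5×4 + 9×1 + 7×4 + 4×1 + 9×3 = 88

C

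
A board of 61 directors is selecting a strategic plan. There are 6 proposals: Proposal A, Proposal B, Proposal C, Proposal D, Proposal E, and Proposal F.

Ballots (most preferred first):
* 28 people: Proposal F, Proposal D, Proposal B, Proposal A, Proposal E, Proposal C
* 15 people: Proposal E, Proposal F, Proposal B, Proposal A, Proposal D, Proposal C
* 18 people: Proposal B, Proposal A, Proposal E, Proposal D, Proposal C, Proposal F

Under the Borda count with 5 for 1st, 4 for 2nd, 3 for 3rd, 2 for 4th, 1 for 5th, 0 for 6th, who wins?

Proposal B

Proposal A: 28×2 + 15×2 + 18×4 = 158
Proposal B: 28×3 + 15×3 + 18×5 = 219
Proposal C: 28×0 + 15×0 + 18×1 = 18
Proposal D: 28×4 + 15×1 + 18×2 = 163
Proposal E: 28×1 + 15×5 + 18×3 = 157
Proposal F: 28×5 + 15×4 + 18×0 = 200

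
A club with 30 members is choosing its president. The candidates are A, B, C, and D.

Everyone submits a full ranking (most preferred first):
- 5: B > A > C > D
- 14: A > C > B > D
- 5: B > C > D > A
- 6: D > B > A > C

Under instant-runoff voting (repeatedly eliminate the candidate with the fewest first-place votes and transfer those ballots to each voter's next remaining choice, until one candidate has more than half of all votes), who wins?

Round 1: A 14, B 10, C 0, D 6. C eliminated.
Round 2: A 14, B 10, D 6. D eliminated.
Round 3: A 14, B 16. B has a majority (≥16).

B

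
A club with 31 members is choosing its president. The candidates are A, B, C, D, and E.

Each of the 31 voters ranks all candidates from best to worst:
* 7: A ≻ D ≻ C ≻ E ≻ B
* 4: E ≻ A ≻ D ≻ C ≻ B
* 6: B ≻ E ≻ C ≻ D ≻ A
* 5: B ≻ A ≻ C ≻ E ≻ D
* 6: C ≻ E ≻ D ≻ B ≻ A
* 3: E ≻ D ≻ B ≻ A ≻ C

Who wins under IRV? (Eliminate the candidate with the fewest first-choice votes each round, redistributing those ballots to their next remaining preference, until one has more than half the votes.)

Round 1: A 7, B 11, C 6, D 0, E 7. D eliminated.
Round 2: A 7, B 11, C 6, E 7. C eliminated.
Round 3: A 7, B 11, E 13. A eliminated.
Round 4: B 11, E 20. E has a majority (≥16).

E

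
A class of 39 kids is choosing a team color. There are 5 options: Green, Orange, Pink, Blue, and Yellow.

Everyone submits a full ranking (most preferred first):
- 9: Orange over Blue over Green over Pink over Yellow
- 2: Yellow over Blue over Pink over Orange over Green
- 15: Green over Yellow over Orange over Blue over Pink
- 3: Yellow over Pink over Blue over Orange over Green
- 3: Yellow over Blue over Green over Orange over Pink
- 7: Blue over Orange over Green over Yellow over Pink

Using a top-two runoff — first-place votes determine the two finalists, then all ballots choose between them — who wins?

Orange

Round 1 first-place votes: Green 15, Orange 9, Pink 0, Blue 7, Yellow 8. Green and Orange advance.
Runoff: Green is ranked above Orange on 18 ballots, Orange above Green on 21.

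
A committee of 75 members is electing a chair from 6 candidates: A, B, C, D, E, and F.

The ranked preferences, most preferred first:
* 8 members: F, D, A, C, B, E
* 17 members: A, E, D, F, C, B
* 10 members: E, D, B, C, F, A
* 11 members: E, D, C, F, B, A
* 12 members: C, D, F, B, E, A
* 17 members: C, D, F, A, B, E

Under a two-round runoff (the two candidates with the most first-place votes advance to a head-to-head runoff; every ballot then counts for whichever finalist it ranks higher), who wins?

E

Round 1 first-place votes: A 17, B 0, C 29, D 0, E 21, F 8. C and E advance.
Runoff: C is ranked above E on 37 ballots, E above C on 38.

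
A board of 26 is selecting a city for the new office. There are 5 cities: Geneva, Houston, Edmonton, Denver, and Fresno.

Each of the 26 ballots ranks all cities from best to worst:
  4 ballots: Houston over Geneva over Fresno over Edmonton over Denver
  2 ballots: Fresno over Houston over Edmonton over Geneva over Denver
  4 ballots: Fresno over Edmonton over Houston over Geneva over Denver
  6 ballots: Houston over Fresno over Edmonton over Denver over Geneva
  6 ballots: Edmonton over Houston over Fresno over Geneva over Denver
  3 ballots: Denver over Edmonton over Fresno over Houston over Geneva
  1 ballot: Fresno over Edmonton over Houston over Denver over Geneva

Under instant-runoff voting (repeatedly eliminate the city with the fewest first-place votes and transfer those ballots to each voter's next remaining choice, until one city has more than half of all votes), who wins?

Round 1: Geneva 0, Houston 10, Edmonton 6, Denver 3, Fresno 7. Geneva eliminated.
Round 2: Houston 10, Edmonton 6, Denver 3, Fresno 7. Denver eliminated.
Round 3: Houston 10, Edmonton 9, Fresno 7. Fresno eliminated.
Round 4: Houston 12, Edmonton 14. Edmonton has a majority (≥14).

Edmonton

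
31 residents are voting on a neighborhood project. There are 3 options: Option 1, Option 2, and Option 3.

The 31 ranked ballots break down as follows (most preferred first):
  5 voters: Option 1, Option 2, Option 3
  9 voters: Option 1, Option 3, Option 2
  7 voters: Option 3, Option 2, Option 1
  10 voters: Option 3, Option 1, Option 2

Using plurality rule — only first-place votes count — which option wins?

First-place votes: Option 1 14, Option 2 0, Option 3 17.

Option 3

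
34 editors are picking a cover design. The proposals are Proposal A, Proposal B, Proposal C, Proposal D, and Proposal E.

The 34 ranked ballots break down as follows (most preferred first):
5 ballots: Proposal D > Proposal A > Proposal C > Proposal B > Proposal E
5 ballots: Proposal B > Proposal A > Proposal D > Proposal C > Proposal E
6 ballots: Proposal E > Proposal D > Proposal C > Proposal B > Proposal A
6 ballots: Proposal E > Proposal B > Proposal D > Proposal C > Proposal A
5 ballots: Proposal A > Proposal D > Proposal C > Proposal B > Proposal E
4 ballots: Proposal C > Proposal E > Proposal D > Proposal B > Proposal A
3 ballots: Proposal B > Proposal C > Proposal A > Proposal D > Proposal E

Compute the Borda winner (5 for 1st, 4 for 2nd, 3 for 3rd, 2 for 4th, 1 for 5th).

Proposal A: 5×4 + 5×4 + 6×1 + 6×1 + 5×5 + 4×1 + 3×3 = 90
Proposal B: 5×2 + 5×5 + 6×2 + 6×4 + 5×2 + 4×2 + 3×5 = 104
Proposal C: 5×3 + 5×2 + 6×3 + 6×2 + 5×3 + 4×5 + 3×4 = 102
Proposal D: 5×5 + 5×3 + 6×4 + 6×3 + 5×4 + 4×3 + 3×2 = 120
Proposal E: 5×1 + 5×1 + 6×5 + 6×5 + 5×1 + 4×4 + 3×1 = 94

Proposal D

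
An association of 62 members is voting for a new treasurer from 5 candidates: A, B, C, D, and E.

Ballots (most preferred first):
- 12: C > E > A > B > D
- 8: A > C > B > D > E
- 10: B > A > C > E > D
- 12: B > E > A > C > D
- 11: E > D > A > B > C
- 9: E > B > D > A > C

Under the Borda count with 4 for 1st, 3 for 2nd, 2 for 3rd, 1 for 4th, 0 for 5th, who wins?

E

A: 12×2 + 8×4 + 10×3 + 12×2 + 11×2 + 9×1 = 141
B: 12×1 + 8×2 + 10×4 + 12×4 + 11×1 + 9×3 = 154
C: 12×4 + 8×3 + 10×2 + 12×1 + 11×0 + 9×0 = 104
D: 12×0 + 8×1 + 10×0 + 12×0 + 11×3 + 9×2 = 59
E: 12×3 + 8×0 + 10×1 + 12×3 + 11×4 + 9×4 = 162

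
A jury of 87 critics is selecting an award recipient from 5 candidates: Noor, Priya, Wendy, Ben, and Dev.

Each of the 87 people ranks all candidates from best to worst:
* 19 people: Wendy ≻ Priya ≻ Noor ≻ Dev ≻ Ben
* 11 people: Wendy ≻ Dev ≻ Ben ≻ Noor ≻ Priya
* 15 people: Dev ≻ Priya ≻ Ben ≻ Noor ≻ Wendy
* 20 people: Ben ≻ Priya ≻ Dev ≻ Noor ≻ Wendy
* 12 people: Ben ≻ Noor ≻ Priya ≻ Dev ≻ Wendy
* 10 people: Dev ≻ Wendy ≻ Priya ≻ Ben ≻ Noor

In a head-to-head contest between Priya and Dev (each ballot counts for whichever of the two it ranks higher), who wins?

Priya

Priya is ranked above Dev on 51 ballots; Dev above Priya on 36.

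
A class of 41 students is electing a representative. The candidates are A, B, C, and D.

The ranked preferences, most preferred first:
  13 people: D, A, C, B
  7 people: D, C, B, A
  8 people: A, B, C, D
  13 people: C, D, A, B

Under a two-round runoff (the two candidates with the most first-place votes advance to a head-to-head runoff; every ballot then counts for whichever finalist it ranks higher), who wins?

C

Round 1 first-place votes: A 8, B 0, C 13, D 20. D and C advance.
Runoff: D is ranked above C on 20 ballots, C above D on 21.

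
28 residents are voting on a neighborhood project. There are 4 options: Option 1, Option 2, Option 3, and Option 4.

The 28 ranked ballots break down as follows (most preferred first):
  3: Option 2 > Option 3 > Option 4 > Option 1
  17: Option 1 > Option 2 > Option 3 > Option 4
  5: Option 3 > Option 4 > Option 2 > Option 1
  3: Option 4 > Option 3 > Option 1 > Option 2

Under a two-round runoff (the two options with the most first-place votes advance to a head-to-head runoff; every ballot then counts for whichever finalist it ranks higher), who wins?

Round 1 first-place votes: Option 1 17, Option 2 3, Option 3 5, Option 4 3. Option 1 and Option 3 advance.
Runoff: Option 1 is ranked above Option 3 on 17 ballots, Option 3 above Option 1 on 11.

Option 1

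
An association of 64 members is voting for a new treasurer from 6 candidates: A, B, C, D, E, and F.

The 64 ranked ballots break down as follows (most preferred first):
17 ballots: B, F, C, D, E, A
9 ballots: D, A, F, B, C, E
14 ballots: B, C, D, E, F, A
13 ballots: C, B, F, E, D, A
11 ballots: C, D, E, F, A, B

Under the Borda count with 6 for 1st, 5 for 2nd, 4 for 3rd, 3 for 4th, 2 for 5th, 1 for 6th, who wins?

C

A: 17×1 + 9×5 + 14×1 + 13×1 + 11×2 = 111
B: 17×6 + 9×3 + 14×6 + 13×5 + 11×1 = 289
C: 17×4 + 9×2 + 14×5 + 13×6 + 11×6 = 300
D: 17×3 + 9×6 + 14×4 + 13×2 + 11×5 = 242
E: 17×2 + 9×1 + 14×3 + 13×3 + 11×4 = 168
F: 17×5 + 9×4 + 14×2 + 13×4 + 11×3 = 234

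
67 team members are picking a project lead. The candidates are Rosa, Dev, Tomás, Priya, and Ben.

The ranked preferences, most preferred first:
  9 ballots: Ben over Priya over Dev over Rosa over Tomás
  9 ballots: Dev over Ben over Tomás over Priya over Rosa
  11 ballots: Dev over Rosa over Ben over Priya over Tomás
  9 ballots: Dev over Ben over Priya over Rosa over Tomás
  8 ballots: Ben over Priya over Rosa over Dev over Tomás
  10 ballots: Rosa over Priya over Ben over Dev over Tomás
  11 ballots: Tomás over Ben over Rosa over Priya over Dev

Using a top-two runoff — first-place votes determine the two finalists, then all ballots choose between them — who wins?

Ben

Round 1 first-place votes: Rosa 10, Dev 29, Tomás 11, Priya 0, Ben 17. Dev and Ben advance.
Runoff: Dev is ranked above Ben on 29 ballots, Ben above Dev on 38.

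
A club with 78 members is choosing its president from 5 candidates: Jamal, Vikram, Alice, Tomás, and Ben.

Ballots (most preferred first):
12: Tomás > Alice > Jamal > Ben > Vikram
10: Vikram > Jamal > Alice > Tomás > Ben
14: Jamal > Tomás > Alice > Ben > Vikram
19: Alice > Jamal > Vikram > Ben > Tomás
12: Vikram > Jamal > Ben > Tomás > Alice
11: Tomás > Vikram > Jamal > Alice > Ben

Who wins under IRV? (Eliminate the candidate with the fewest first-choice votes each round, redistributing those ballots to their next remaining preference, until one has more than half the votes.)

Vikram

Round 1: Jamal 14, Vikram 22, Alice 19, Tomás 23, Ben 0. Ben eliminated.
Round 2: Jamal 14, Vikram 22, Alice 19, Tomás 23. Jamal eliminated.
Round 3: Vikram 22, Alice 19, Tomás 37. Alice eliminated.
Round 4: Vikram 41, Tomás 37. Vikram has a majority (≥40).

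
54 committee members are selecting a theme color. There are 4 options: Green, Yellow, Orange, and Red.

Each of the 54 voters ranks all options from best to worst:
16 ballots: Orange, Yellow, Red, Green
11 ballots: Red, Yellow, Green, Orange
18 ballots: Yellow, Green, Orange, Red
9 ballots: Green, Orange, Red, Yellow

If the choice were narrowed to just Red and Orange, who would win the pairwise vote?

Red is ranked above Orange on 11 ballots; Orange above Red on 43.

Orange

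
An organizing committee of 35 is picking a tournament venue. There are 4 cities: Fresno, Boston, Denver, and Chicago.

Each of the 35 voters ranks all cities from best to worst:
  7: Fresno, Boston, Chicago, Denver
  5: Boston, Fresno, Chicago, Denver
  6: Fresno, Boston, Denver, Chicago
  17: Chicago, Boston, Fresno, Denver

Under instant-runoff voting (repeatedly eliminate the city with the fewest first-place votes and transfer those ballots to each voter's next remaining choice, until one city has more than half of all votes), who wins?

Fresno

Round 1: Fresno 13, Boston 5, Denver 0, Chicago 17. Denver eliminated.
Round 2: Fresno 13, Boston 5, Chicago 17. Boston eliminated.
Round 3: Fresno 18, Chicago 17. Fresno has a majority (≥18).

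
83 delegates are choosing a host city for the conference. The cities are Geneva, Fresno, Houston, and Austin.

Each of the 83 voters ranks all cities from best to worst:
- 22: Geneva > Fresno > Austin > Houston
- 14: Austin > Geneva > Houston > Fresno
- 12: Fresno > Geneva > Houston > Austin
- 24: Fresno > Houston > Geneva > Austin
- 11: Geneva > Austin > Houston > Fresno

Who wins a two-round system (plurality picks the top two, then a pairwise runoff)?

Geneva

Round 1 first-place votes: Geneva 33, Fresno 36, Houston 0, Austin 14. Fresno and Geneva advance.
Runoff: Fresno is ranked above Geneva on 36 ballots, Geneva above Fresno on 47.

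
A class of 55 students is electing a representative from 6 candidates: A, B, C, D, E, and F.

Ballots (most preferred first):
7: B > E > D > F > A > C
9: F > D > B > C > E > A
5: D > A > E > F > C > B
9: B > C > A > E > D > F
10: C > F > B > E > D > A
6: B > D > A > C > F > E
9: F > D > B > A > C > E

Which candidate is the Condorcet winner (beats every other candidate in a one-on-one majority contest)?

F vs A: 35–20
F vs B: 33–22
F vs C: 30–25
F vs D: 28–27
F vs E: 34–21
F beats every other candidate.

F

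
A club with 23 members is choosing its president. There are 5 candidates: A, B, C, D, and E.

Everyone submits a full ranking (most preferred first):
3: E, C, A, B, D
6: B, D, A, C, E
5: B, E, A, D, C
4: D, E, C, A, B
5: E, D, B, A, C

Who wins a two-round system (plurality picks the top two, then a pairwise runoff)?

E

Round 1 first-place votes: A 0, B 11, C 0, D 4, E 8. B and E advance.
Runoff: B is ranked above E on 11 ballots, E above B on 12.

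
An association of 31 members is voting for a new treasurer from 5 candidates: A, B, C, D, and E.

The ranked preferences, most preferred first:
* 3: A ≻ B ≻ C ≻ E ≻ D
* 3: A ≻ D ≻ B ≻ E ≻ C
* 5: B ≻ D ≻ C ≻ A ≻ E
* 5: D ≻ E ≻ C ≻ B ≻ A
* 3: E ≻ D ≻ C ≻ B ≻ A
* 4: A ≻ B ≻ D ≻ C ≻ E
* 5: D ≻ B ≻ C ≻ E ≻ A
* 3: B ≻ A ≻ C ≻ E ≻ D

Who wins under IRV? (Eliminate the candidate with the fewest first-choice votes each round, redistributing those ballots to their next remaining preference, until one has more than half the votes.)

D

Round 1: A 10, B 8, C 0, D 10, E 3. C eliminated.
Round 2: A 10, B 8, D 10, E 3. E eliminated.
Round 3: A 10, B 8, D 13. B eliminated.
Round 4: A 13, D 18. D has a majority (≥16).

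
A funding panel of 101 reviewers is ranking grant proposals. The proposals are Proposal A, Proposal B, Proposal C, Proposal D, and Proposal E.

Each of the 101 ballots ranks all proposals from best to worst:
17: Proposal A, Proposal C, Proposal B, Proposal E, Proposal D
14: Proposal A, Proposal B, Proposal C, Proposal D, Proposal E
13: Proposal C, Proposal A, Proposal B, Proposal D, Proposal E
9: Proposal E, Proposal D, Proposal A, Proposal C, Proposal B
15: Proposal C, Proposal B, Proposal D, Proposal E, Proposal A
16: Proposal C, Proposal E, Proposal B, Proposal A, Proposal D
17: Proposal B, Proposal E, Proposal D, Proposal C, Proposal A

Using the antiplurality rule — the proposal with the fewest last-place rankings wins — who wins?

Last-place votes: Proposal A 32, Proposal B 9, Proposal C 0, Proposal D 33, Proposal E 27.

Proposal C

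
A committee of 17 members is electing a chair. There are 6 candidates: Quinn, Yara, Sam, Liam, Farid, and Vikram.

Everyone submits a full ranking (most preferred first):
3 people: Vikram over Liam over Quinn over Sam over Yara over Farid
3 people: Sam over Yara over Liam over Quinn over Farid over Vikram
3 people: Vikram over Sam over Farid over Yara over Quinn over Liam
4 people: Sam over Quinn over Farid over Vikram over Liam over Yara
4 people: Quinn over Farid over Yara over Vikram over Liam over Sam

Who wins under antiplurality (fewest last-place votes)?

Quinn

Last-place votes: Quinn 0, Yara 4, Sam 4, Liam 3, Farid 3, Vikram 3.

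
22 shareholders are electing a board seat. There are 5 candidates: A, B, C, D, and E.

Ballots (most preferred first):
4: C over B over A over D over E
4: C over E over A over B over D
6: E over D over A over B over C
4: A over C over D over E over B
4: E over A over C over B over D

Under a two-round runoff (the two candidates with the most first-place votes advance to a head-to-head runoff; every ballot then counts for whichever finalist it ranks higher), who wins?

C

Round 1 first-place votes: A 4, B 0, C 8, D 0, E 10. E and C advance.
Runoff: E is ranked above C on 10 ballots, C above E on 12.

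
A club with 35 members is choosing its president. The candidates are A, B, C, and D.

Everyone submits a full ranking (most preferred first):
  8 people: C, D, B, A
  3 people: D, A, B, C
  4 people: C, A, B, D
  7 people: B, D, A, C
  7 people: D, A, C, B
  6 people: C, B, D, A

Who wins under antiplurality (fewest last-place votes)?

D

Last-place votes: A 14, B 7, C 10, D 4.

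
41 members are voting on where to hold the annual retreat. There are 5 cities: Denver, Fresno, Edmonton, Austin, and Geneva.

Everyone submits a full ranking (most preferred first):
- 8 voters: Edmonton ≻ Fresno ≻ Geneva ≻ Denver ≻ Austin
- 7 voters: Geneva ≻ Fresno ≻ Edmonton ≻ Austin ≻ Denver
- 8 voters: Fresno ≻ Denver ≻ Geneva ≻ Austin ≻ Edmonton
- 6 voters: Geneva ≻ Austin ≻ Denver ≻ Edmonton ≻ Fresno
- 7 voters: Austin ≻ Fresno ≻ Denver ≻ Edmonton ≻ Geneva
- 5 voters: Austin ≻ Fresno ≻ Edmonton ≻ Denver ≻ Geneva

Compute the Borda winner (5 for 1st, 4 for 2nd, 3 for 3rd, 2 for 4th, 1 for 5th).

Fresno

Denver: 8×2 + 7×1 + 8×4 + 6×3 + 7×3 + 5×2 = 104
Fresno: 8×4 + 7×4 + 8×5 + 6×1 + 7×4 + 5×4 = 154
Edmonton: 8×5 + 7×3 + 8×1 + 6×2 + 7×2 + 5×3 = 110
Austin: 8×1 + 7×2 + 8×2 + 6×4 + 7×5 + 5×5 = 122
Geneva: 8×3 + 7×5 + 8×3 + 6×5 + 7×1 + 5×1 = 125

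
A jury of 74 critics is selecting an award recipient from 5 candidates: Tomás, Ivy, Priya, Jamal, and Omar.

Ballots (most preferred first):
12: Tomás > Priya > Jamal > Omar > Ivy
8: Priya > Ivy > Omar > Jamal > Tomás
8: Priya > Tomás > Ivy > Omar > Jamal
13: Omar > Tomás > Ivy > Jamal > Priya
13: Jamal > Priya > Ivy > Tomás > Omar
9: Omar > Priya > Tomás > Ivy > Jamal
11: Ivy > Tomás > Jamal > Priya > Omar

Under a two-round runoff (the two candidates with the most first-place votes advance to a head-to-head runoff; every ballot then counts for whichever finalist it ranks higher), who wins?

Priya

Round 1 first-place votes: Tomás 12, Ivy 11, Priya 16, Jamal 13, Omar 22. Omar and Priya advance.
Runoff: Omar is ranked above Priya on 22 ballots, Priya above Omar on 52.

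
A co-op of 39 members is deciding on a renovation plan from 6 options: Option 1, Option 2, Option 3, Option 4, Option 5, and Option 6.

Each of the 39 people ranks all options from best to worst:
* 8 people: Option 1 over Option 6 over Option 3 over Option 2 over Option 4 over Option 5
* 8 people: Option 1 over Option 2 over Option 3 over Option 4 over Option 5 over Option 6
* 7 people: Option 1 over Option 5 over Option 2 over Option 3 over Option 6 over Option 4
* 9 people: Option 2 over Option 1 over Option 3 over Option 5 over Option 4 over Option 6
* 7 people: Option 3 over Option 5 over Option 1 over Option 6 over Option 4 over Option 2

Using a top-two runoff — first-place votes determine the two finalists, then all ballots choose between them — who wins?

Option 1

Round 1 first-place votes: Option 1 23, Option 2 9, Option 3 7, Option 4 0, Option 5 0, Option 6 0. Option 1 and Option 2 advance.
Runoff: Option 1 is ranked above Option 2 on 30 ballots, Option 2 above Option 1 on 9.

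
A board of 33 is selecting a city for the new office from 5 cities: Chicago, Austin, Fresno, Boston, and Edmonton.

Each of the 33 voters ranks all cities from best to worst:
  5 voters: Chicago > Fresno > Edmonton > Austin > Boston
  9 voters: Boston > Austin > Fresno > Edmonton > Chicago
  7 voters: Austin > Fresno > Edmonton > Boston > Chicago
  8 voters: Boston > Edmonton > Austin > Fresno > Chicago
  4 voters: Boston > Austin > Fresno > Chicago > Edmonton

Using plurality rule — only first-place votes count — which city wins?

First-place votes: Chicago 5, Austin 7, Fresno 0, Boston 21, Edmonton 0.

Boston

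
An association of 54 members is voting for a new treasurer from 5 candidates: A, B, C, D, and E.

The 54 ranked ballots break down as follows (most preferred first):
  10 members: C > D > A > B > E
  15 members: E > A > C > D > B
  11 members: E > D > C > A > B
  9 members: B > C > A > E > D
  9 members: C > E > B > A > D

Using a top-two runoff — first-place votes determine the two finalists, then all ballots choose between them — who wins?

Round 1 first-place votes: A 0, B 9, C 19, D 0, E 26. E and C advance.
Runoff: E is ranked above C on 26 ballots, C above E on 28.

C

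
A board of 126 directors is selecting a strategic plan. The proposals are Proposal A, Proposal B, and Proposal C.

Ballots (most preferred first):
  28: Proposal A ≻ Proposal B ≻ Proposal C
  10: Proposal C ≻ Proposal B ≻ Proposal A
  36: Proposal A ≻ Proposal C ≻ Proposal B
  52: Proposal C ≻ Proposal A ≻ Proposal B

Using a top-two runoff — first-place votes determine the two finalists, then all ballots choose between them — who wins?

Proposal A

Round 1 first-place votes: Proposal A 64, Proposal B 0, Proposal C 62. Proposal A and Proposal C advance.
Runoff: Proposal A is ranked above Proposal C on 64 ballots, Proposal C above Proposal A on 62.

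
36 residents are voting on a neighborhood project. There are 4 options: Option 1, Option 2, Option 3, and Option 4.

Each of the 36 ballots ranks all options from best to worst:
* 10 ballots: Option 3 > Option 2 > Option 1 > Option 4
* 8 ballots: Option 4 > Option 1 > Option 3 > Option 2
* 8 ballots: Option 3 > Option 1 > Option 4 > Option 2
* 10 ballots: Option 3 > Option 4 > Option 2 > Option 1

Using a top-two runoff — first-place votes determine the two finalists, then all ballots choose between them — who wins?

Round 1 first-place votes: Option 1 0, Option 2 0, Option 3 28, Option 4 8. Option 3 and Option 4 advance.
Runoff: Option 3 is ranked above Option 4 on 28 ballots, Option 4 above Option 3 on 8.

Option 3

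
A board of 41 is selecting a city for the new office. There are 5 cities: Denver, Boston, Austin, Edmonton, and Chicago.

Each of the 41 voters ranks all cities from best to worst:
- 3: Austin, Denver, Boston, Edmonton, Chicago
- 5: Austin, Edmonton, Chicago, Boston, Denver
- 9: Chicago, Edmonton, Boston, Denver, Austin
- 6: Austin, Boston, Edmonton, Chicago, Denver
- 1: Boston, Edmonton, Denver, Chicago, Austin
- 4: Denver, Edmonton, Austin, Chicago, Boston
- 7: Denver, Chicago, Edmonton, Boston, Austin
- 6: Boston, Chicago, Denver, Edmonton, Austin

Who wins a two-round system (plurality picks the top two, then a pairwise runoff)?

Denver

Round 1 first-place votes: Denver 11, Boston 7, Austin 14, Edmonton 0, Chicago 9. Austin and Denver advance.
Runoff: Austin is ranked above Denver on 14 ballots, Denver above Austin on 27.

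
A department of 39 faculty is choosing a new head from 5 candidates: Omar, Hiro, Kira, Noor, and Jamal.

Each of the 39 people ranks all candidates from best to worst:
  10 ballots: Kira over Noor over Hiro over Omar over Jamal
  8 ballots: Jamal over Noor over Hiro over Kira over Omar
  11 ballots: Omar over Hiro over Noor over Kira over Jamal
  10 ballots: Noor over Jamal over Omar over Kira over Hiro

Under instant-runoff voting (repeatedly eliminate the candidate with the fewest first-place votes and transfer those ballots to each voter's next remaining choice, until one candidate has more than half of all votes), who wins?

Round 1: Omar 11, Hiro 0, Kira 10, Noor 10, Jamal 8. Hiro eliminated.
Round 2: Omar 11, Kira 10, Noor 10, Jamal 8. Jamal eliminated.
Round 3: Omar 11, Kira 10, Noor 18. Kira eliminated.
Round 4: Omar 11, Noor 28. Noor has a majority (≥20).

Noor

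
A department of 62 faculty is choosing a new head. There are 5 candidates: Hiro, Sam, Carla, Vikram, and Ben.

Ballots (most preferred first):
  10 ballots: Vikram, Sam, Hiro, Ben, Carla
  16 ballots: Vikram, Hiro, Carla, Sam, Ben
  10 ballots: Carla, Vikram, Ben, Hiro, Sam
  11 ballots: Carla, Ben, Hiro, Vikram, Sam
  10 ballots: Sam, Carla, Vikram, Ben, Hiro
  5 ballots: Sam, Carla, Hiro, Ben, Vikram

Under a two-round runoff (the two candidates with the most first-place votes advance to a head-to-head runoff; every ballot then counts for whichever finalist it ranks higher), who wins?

Carla

Round 1 first-place votes: Hiro 0, Sam 15, Carla 21, Vikram 26, Ben 0. Vikram and Carla advance.
Runoff: Vikram is ranked above Carla on 26 ballots, Carla above Vikram on 36.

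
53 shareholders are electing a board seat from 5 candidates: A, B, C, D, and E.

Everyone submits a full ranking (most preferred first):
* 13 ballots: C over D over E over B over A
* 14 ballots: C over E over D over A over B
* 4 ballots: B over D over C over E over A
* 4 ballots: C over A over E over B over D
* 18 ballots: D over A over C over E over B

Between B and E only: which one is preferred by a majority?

E

B is ranked above E on 4 ballots; E above B on 49.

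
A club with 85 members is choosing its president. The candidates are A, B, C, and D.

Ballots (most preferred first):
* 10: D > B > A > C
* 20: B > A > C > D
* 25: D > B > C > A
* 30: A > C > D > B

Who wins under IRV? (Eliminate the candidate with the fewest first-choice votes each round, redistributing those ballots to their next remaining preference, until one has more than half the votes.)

A

Round 1: A 30, B 20, C 0, D 35. C eliminated.
Round 2: A 30, B 20, D 35. B eliminated.
Round 3: A 50, D 35. A has a majority (≥43).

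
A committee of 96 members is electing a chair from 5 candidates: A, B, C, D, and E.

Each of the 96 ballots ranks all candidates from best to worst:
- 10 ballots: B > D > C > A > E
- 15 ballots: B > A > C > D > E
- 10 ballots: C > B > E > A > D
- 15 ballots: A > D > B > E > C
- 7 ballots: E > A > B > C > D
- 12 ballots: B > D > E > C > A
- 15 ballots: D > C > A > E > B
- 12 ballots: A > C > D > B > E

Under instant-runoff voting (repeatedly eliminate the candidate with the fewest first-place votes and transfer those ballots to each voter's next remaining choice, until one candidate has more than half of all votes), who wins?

A

Round 1: A 27, B 37, C 10, D 15, E 7. E eliminated.
Round 2: A 34, B 37, C 10, D 15. C eliminated.
Round 3: A 34, B 47, D 15. D eliminated.
Round 4: A 49, B 47. A has a majority (≥49).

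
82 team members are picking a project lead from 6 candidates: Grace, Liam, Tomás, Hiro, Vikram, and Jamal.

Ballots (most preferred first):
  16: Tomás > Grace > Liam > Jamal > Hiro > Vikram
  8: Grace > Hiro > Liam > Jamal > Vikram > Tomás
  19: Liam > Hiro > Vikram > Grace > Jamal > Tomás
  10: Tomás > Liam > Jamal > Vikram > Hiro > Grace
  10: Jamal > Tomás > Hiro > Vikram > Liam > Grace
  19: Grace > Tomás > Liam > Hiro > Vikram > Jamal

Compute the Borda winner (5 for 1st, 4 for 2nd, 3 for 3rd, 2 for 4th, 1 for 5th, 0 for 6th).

Liam

Grace: 16×4 + 8×5 + 19×2 + 10×0 + 10×0 + 19×5 = 237
Liam: 16×3 + 8×3 + 19×5 + 10×4 + 10×1 + 19×3 = 274
Tomás: 16×5 + 8×0 + 19×0 + 10×5 + 10×4 + 19×4 = 246
Hiro: 16×1 + 8×4 + 19×4 + 10×1 + 10×3 + 19×2 = 202
Vikram: 16×0 + 8×1 + 19×3 + 10×2 + 10×2 + 19×1 = 124
Jamal: 16×2 + 8×2 + 19×1 + 10×3 + 10×5 + 19×0 = 147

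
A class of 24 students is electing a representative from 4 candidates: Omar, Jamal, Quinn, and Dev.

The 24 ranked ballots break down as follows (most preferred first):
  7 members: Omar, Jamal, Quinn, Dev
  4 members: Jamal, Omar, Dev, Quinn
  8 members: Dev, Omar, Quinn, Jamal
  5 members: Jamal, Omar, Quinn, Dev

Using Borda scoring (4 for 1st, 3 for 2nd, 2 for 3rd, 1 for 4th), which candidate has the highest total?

Omar

Omar: 7×4 + 4×3 + 8×3 + 5×3 = 79
Jamal: 7×3 + 4×4 + 8×1 + 5×4 = 65
Quinn: 7×2 + 4×1 + 8×2 + 5×2 = 44
Dev: 7×1 + 4×2 + 8×4 + 5×1 = 52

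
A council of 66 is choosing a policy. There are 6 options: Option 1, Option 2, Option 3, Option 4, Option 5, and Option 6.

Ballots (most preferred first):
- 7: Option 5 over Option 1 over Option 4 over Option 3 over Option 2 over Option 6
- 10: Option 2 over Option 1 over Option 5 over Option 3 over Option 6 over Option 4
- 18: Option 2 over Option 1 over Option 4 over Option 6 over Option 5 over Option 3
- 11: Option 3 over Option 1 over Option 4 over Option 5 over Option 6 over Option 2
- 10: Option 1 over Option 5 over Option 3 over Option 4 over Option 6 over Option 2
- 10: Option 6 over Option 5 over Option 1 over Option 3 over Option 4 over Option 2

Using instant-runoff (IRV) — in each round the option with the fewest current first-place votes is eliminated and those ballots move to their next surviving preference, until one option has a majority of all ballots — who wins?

Option 1

Round 1: Option 1 10, Option 2 28, Option 3 11, Option 4 0, Option 5 7, Option 6 10. Option 4 eliminated.
Round 2: Option 1 10, Option 2 28, Option 3 11, Option 5 7, Option 6 10. Option 5 eliminated.
Round 3: Option 1 17, Option 2 28, Option 3 11, Option 6 10. Option 6 eliminated.
Round 4: Option 1 27, Option 2 28, Option 3 11. Option 3 eliminated.
Round 5: Option 1 38, Option 2 28. Option 1 has a majority (≥34).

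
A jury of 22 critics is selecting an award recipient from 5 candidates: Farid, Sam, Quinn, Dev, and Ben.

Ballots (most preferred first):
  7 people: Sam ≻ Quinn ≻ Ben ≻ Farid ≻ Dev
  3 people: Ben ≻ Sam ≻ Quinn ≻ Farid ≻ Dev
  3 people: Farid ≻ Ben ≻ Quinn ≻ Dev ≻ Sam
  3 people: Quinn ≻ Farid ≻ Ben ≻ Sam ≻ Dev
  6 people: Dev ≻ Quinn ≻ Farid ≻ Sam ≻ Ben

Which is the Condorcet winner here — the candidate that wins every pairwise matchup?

Quinn

Quinn vs Farid: 19–3
Quinn vs Sam: 12–10
Quinn vs Dev: 16–6
Quinn vs Ben: 16–6
Quinn beats every other candidate.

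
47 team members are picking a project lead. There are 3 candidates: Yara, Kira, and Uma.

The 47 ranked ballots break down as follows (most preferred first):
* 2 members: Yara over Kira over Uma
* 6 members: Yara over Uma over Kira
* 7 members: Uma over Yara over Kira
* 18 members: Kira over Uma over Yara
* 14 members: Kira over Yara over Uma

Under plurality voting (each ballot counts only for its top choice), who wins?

Kira

First-place votes: Yara 8, Kira 32, Uma 7.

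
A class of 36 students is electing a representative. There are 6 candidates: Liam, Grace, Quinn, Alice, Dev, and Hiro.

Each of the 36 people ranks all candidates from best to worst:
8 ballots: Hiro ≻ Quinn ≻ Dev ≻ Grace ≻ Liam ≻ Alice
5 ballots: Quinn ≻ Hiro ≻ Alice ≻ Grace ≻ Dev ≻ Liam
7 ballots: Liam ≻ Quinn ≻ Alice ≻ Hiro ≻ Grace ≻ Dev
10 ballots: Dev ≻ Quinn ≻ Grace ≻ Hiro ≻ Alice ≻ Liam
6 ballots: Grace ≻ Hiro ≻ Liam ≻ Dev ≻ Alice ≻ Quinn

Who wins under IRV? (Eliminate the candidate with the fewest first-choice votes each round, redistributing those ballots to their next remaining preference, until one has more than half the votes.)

Hiro

Round 1: Liam 7, Grace 6, Quinn 5, Alice 0, Dev 10, Hiro 8. Alice eliminated.
Round 2: Liam 7, Grace 6, Quinn 5, Dev 10, Hiro 8. Quinn eliminated.
Round 3: Liam 7, Grace 6, Dev 10, Hiro 13. Grace eliminated.
Round 4: Liam 7, Dev 10, Hiro 19. Hiro has a majority (≥19).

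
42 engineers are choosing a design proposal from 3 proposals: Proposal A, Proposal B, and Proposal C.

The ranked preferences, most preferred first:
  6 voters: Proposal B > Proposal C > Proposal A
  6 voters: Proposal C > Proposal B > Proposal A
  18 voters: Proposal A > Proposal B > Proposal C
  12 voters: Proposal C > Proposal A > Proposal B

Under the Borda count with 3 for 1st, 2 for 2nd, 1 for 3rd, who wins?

Proposal A: 6×1 + 6×1 + 18×3 + 12×2 = 90
Proposal B: 6×3 + 6×2 + 18×2 + 12×1 = 78
Proposal C: 6×2 + 6×3 + 18×1 + 12×3 = 84

Proposal A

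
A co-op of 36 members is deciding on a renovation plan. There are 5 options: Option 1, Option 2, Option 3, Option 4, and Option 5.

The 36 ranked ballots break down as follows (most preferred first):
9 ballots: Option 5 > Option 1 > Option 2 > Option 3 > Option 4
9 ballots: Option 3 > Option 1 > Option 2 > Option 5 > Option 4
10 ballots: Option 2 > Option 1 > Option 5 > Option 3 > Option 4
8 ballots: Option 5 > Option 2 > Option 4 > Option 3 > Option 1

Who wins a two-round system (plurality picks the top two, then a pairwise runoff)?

Round 1 first-place votes: Option 1 0, Option 2 10, Option 3 9, Option 4 0, Option 5 17. Option 5 and Option 2 advance.
Runoff: Option 5 is ranked above Option 2 on 17 ballots, Option 2 above Option 5 on 19.

Option 2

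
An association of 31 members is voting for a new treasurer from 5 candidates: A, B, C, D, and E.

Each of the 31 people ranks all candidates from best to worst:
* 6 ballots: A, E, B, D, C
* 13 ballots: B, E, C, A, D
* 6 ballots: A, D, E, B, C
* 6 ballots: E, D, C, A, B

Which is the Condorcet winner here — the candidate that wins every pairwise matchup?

E vs A: 19–12
E vs B: 18–13
E vs C: 31–0
E vs D: 25–6
E beats every other candidate.

E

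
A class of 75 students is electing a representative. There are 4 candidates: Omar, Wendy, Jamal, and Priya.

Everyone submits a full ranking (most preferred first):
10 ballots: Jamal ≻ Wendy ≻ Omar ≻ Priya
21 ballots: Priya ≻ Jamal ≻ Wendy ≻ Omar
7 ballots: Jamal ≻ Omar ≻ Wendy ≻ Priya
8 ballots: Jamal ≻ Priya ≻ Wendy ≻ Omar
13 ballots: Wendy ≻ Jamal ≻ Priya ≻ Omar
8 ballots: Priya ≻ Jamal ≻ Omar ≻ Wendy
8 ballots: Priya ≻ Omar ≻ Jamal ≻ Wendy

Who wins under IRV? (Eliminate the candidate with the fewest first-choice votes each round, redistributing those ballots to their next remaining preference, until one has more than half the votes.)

Round 1: Omar 0, Wendy 13, Jamal 25, Priya 37. Omar eliminated.
Round 2: Wendy 13, Jamal 25, Priya 37. Wendy eliminated.
Round 3: Jamal 38, Priya 37. Jamal has a majority (≥38).

Jamal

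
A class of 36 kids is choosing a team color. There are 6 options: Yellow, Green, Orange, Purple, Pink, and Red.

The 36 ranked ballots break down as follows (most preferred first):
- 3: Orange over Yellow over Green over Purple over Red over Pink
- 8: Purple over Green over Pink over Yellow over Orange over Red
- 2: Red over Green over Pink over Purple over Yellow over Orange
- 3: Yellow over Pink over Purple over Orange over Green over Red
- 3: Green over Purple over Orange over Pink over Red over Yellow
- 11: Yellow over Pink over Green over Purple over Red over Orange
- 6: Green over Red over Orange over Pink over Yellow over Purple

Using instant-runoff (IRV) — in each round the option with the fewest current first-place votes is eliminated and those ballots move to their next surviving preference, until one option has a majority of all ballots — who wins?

Green

Round 1: Yellow 14, Green 9, Orange 3, Purple 8, Pink 0, Red 2. Pink eliminated.
Round 2: Yellow 14, Green 9, Orange 3, Purple 8, Red 2. Red eliminated.
Round 3: Yellow 14, Green 11, Orange 3, Purple 8. Orange eliminated.
Round 4: Yellow 17, Green 11, Purple 8. Purple eliminated.
Round 5: Yellow 17, Green 19. Green has a majority (≥19).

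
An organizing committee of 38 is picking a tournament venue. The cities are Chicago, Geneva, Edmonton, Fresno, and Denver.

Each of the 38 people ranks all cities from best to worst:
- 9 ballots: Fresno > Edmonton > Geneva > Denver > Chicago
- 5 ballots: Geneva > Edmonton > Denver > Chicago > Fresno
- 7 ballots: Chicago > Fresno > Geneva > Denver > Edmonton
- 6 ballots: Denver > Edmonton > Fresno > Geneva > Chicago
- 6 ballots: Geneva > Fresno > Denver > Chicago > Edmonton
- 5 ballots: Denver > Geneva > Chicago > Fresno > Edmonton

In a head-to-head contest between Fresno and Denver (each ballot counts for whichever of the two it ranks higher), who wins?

Fresno

Fresno is ranked above Denver on 22 ballots; Denver above Fresno on 16.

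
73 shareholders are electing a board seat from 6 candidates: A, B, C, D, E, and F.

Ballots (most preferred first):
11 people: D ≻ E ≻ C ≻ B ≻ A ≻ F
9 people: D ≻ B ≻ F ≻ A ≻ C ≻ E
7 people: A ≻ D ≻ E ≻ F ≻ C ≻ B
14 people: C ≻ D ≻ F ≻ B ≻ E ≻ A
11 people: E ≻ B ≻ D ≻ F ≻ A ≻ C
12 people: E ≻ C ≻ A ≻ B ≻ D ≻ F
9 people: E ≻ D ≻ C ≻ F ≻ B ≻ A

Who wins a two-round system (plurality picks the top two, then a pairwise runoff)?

D

Round 1 first-place votes: A 7, B 0, C 14, D 20, E 32, F 0. E and D advance.
Runoff: E is ranked above D on 32 ballots, D above E on 41.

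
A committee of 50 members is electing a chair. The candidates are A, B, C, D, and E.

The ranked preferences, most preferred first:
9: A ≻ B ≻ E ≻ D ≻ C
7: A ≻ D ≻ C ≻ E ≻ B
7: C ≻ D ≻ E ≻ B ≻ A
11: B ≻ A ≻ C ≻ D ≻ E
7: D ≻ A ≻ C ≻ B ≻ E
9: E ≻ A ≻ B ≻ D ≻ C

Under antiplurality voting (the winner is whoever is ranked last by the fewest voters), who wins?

D

Last-place votes: A 7, B 7, C 18, D 0, E 18.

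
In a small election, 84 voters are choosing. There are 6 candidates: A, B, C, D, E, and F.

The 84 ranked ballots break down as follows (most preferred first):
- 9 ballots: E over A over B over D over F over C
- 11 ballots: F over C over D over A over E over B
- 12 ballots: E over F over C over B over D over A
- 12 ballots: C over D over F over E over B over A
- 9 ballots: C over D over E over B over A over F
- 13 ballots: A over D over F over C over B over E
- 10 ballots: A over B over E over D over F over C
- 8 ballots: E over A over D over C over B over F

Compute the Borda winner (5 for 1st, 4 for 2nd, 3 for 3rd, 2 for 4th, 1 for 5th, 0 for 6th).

D

A: 9×4 + 11×2 + 12×0 + 12×0 + 9×1 + 13×5 + 10×5 + 8×4 = 214
B: 9×3 + 11×0 + 12×2 + 12×1 + 9×2 + 13×1 + 10×4 + 8×1 = 142
C: 9×0 + 11×4 + 12×3 + 12×5 + 9×5 + 13×2 + 10×0 + 8×2 = 227
D: 9×2 + 11×3 + 12×1 + 12×4 + 9×4 + 13×4 + 10×2 + 8×3 = 243
E: 9×5 + 11×1 + 12×5 + 12×2 + 9×3 + 13×0 + 10×3 + 8×5 = 237
F: 9×1 + 11×5 + 12×4 + 12×3 + 9×0 + 13×3 + 10×1 + 8×0 = 197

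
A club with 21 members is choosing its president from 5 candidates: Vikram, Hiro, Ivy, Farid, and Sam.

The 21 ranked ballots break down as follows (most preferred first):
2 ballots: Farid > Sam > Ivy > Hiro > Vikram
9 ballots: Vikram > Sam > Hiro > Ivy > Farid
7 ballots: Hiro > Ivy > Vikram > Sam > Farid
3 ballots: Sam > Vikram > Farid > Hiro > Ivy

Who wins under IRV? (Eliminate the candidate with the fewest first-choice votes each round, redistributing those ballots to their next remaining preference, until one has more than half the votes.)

Round 1: Vikram 9, Hiro 7, Ivy 0, Farid 2, Sam 3. Ivy eliminated.
Round 2: Vikram 9, Hiro 7, Farid 2, Sam 3. Farid eliminated.
Round 3: Vikram 9, Hiro 7, Sam 5. Sam eliminated.
Round 4: Vikram 12, Hiro 9. Vikram has a majority (≥11).

Vikram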